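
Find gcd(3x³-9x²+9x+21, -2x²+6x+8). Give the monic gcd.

x+1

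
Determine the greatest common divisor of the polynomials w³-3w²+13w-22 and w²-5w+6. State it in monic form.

Repeated division with remainder:
  w³-3w²+13w-22 = (w+2)(w²-5w+6) + (17w-34)
  w²-5w+6 = ((1/17)w-3/17)(17w-34) + (0)
Last nonzero remainder: 17w-34. Dividing through by 17 gives the monic gcd w-2.

w-2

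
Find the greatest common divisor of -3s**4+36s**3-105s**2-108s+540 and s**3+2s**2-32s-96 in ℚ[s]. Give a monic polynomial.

s-6

Euclidean algorithm in ℚ[s]:
  -3s**4+36s**3-105s**2-108s+540 = (-3s+42)(s**3+2s**2-32s-96) + (-285s**2+948s+4572)
  s**3+2s**2-32s-96 = (-(1/285)s-506/27075)(-285s**2+948s+4572) + ((15876/9025)s-95256/9025)
  -285s**2+948s+4572 = (-(857375/5292)s-1146175/2646)((15876/9025)s-95256/9025) + (0)
Last nonzero remainder: (15876/9025)s-95256/9025. Dividing through by 15876/9025 gives the monic gcd s-6.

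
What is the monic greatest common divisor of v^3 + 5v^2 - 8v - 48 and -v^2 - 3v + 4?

By polynomial division,
  v^3 + 5v^2 - 8v - 48 = (-v - 2)(-v^2 - 3v + 4) + (-10v - 40)
  -v^2 - 3v + 4 = ((1/10)v - 1/10)(-10v - 40) + (0)
Last nonzero remainder: -10v - 40. Dividing through by -10 gives the monic gcd v + 4.

v + 4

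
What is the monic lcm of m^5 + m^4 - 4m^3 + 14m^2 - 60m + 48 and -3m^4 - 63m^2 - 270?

m^7 + m^6 + 11m^5 + 29m^4 - 120m^3 + 258m^2 - 900m + 720

By polynomial division,
  m^5 + m^4 - 4m^3 + 14m^2 - 60m + 48 = (-(1/3)m - 1/3)(-3m^4 - 63m^2 - 270) + (-25m^3 - 7m^2 - 150m - 42)
  -3m^4 - 63m^2 - 270 = ((3/25)m - 21/625)(-25m^3 - 7m^2 - 150m - 42) + (-(28272/625)m^2 - 169632/625)
  -25m^3 - 7m^2 - 150m - 42 = ((15625/28272)m + 4375/28272)(-(28272/625)m^2 - 169632/625) + (0)
Last nonzero remainder: -(28272/625)m^2 - 169632/625. Dividing through by -28272/625 gives the monic gcd m^2 + 6.
Then lcm(f, g) = f·g / gcd(f, g); expanding and making the result monic gives the answer.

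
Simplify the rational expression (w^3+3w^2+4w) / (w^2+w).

(w^2+3w+4)/(w+1)

Apply the Euclidean algorithm:
  w^3+3w^2+4w = (w+2)(w^2+w) + (2w)
  w^2+w = ((1/2)w+1/2)(2w) + (0)
Last nonzero remainder: 2w. Dividing through by 2 gives the monic gcd w.
Cancel w from numerator and denominator to get the reduced form.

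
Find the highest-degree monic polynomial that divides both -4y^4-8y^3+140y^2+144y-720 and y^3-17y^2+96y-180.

y-5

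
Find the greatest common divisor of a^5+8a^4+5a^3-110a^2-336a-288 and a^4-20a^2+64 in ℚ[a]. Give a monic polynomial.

a^3+2a^2-16a-32

Apply the Euclidean algorithm:
  a^5+8a^4+5a^3-110a^2-336a-288 = (a+8)(a^4-20a^2+64) + (25a^3+50a^2-400a-800)
  a^4-20a^2+64 = ((1/25)a-2/25)(25a^3+50a^2-400a-800) + (0)
Last nonzero remainder: 25a^3+50a^2-400a-800. Dividing through by 25 gives the monic gcd a^3+2a^2-16a-32.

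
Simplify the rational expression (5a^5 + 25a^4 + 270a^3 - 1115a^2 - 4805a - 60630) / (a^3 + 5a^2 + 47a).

(5a^3 + 35a - 1290)/(a)

Apply the Euclidean algorithm:
  5a^5 + 25a^4 + 270a^3 - 1115a^2 - 4805a - 60630 = (5a^2 + 35)(a^3 + 5a^2 + 47a) + (-1290a^2 - 6450a - 60630)
  a^3 + 5a^2 + 47a = (-(1/1290)a)(-1290a^2 - 6450a - 60630) + (0)
Last nonzero remainder: -1290a^2 - 6450a - 60630. Dividing through by -1290 gives the monic gcd a^2 + 5a + 47.
Cancel a^2 + 5a + 47 from numerator and denominator to get the reduced form.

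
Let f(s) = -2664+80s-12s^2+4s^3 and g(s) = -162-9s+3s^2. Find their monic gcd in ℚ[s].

-9+s

Repeated division with remainder:
  4s^3-12s^2+80s-2664 = ((4/3)s)(3s^2-9s-162) + (296s-2664)
  3s^2-9s-162 = ((3/296)s+9/148)(296s-2664) + (0)
Last nonzero remainder: 296s-2664. Dividing through by 296 gives the monic gcd s-9.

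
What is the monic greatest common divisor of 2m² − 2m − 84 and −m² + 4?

1

Apply the Euclidean algorithm:
  2m² − 2m − 84 = (−2)(−m² + 4) + (−2m − 76)
  −m² + 4 = ((1/2)m − 19)(−2m − 76) + (−1440)
  −2m − 76 = ((1/720)m + 19/360)(−1440) + (0)
The last nonzero remainder is the constant −1440, so the polynomials are coprime and gcd = 1.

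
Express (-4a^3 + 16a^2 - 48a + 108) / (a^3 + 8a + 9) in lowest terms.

(-4a + 12)/(a + 1)

Euclidean algorithm in ℚ[a]:
  -4a^3 + 16a^2 - 48a + 108 = (-4)(a^3 + 8a + 9) + (16a^2 - 16a + 144)
  a^3 + 8a + 9 = ((1/16)a + 1/16)(16a^2 - 16a + 144) + (0)
Last nonzero remainder: 16a^2 - 16a + 144. Dividing through by 16 gives the monic gcd a^2 - a + 9.
Cancel a^2 - a + 9 from numerator and denominator to get the reduced form.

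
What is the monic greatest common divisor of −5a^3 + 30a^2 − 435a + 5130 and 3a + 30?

1

Apply the Euclidean algorithm:
  −5a^3 + 30a^2 − 435a + 5130 = (−(5/3)a^2 + (80/3)a − 1235/3)(3a + 30) + (17480)
  3a + 30 = ((3/17480)a + 3/1748)(17480) + (0)
The last nonzero remainder is the constant 17480, so the polynomials are coprime and gcd = 1.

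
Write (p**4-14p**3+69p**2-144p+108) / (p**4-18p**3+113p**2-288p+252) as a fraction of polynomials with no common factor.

Euclidean algorithm in ℚ[p]:
  p**4-14p**3+69p**2-144p+108 = (p**4-18p**3+113p**2-288p+252) + (4p**3-44p**2+144p-144)
  p**4-18p**3+113p**2-288p+252 = ((1/4)p-7/4)(4p**3-44p**2+144p-144) + (0)
Last nonzero remainder: 4p**3-44p**2+144p-144. Dividing through by 4 gives the monic gcd p**3-11p**2+36p-36.
Cancel p**3-11p**2+36p-36 from numerator and denominator to get the reduced form.

(p-3)/(p-7)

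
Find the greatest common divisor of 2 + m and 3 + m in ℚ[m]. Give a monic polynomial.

1

By polynomial division,
  m + 2 = (m + 3) + (-1)
  m + 3 = (-m - 3)(-1) + (0)
The last nonzero remainder is the constant -1, so the polynomials are coprime and gcd = 1.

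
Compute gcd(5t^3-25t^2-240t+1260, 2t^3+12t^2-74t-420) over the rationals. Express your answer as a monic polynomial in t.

t^2+t-42

Euclidean algorithm in ℚ[t]:
  5t^3-25t^2-240t+1260 = (5/2)(2t^3+12t^2-74t-420) + (-55t^2-55t+2310)
  2t^3+12t^2-74t-420 = (-(2/55)t-2/11)(-55t^2-55t+2310) + (0)
Last nonzero remainder: -55t^2-55t+2310. Dividing through by -55 gives the monic gcd t^2+t-42.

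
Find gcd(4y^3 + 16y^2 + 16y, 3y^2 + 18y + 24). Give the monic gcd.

By polynomial division,
  4y^3 + 16y^2 + 16y = ((4/3)y - 8/3)(3y^2 + 18y + 24) + (32y + 64)
  3y^2 + 18y + 24 = ((3/32)y + 3/8)(32y + 64) + (0)
Last nonzero remainder: 32y + 64. Dividing through by 32 gives the monic gcd y + 2.

y + 2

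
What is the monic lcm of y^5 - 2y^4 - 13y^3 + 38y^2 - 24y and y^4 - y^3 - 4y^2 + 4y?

y^6 - 17y^4 + 12y^3 + 52y^2 - 48y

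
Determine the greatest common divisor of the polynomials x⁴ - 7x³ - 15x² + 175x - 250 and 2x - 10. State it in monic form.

Euclidean algorithm in ℚ[x]:
  x⁴ - 7x³ - 15x² + 175x - 250 = ((1/2)x³ - x² - (25/2)x + 25)(2x - 10) + (0)
Last nonzero remainder: 2x - 10. Dividing through by 2 gives the monic gcd x - 5.

x - 5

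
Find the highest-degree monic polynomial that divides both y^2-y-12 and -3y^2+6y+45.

Euclidean algorithm in ℚ[y]:
  y^2-y-12 = (-1/3)(-3y^2+6y+45) + (y+3)
  -3y^2+6y+45 = (-3y+15)(y+3) + (0)
The last nonzero remainder y+3 is already monic.

y+3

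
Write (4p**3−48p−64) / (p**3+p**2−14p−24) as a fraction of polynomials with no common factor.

Euclidean algorithm in ℚ[p]:
  4p**3−48p−64 = (4)(p**3+p**2−14p−24) + (−4p**2+8p+32)
  p**3+p**2−14p−24 = (−(1/4)p−3/4)(−4p**2+8p+32) + (0)
Last nonzero remainder: −4p**2+8p+32. Dividing through by −4 gives the monic gcd p**2−2p−8.
Cancel p**2−2p−8 from numerator and denominator to get the reduced form.

(4p+8)/(p+3)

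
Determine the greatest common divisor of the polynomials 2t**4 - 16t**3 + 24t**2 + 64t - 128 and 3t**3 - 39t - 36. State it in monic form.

By polynomial division,
  2t**4 - 16t**3 + 24t**2 + 64t - 128 = ((2/3)t - 16/3)(3t**3 - 39t - 36) + (50t**2 - 120t - 320)
  3t**3 - 39t - 36 = ((3/50)t + 18/125)(50t**2 - 120t - 320) + (-(63/25)t + 252/25)
  50t**2 - 120t - 320 = (-(1250/63)t - 2000/63)(-(63/25)t + 252/25) + (0)
Last nonzero remainder: -(63/25)t + 252/25. Dividing through by -63/25 gives the monic gcd t - 4.

t - 4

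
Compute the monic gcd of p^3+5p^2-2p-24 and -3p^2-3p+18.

p^2+p-6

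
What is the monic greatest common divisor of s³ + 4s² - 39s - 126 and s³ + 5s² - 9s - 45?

s + 3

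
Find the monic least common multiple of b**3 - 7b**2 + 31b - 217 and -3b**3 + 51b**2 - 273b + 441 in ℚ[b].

b**5 - 17b**4 + 122b**3 - 674b**2 + 2821b - 4557

Repeated division with remainder:
  b**3 - 7b**2 + 31b - 217 = (-1/3)(-3b**3 + 51b**2 - 273b + 441) + (10b**2 - 60b - 70)
  -3b**3 + 51b**2 - 273b + 441 = (-(3/10)b + 33/10)(10b**2 - 60b - 70) + (-96b + 672)
  10b**2 - 60b - 70 = (-(5/48)b - 5/48)(-96b + 672) + (0)
Last nonzero remainder: -96b + 672. Dividing through by -96 gives the monic gcd b - 7.
Then lcm(f, g) = f·g / gcd(f, g); expanding and making the result monic gives the answer.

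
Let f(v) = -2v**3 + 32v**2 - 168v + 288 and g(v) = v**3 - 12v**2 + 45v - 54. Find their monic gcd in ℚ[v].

By polynomial division,
  -2v**3 + 32v**2 - 168v + 288 = (-2)(v**3 - 12v**2 + 45v - 54) + (8v**2 - 78v + 180)
  v**3 - 12v**2 + 45v - 54 = ((1/8)v - 9/32)(8v**2 - 78v + 180) + ((9/16)v - 27/8)
  8v**2 - 78v + 180 = ((128/9)v - 160/3)((9/16)v - 27/8) + (0)
Last nonzero remainder: (9/16)v - 27/8. Dividing through by 9/16 gives the monic gcd v - 6.

v - 6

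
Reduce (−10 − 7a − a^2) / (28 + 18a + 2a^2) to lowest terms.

(−5 − a)/(14 + 2a)

Euclidean algorithm in ℚ[a]:
  −a^2 − 7a − 10 = (−1/2)(2a^2 + 18a + 28) + (2a + 4)
  2a^2 + 18a + 28 = (a + 7)(2a + 4) + (0)
Last nonzero remainder: 2a + 4. Dividing through by 2 gives the monic gcd a + 2.
Cancel a + 2 from numerator and denominator to get the reduced form.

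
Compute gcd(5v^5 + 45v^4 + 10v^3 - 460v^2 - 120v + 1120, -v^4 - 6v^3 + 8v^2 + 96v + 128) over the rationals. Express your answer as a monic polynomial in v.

v^2 + 6v + 8

Repeated division with remainder:
  5v^5 + 45v^4 + 10v^3 - 460v^2 - 120v + 1120 = (-5v - 15)(-v^4 - 6v^3 + 8v^2 + 96v + 128) + (-40v^3 + 140v^2 + 1960v + 3040)
  -v^4 - 6v^3 + 8v^2 + 96v + 128 = ((1/40)v + 19/80)(-40v^3 + 140v^2 + 1960v + 3040) + (-(297/4)v^2 - (891/2)v - 594)
  -40v^3 + 140v^2 + 1960v + 3040 = ((160/297)v - 1520/297)(-(297/4)v^2 - (891/2)v - 594) + (0)
Last nonzero remainder: -(297/4)v^2 - (891/2)v - 594. Dividing through by -297/4 gives the monic gcd v^2 + 6v + 8.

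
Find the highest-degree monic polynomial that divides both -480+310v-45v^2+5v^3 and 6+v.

1

Apply the Euclidean algorithm:
  5v^3-45v^2+310v-480 = (5v^2-75v+760)(v+6) + (-5040)
  v+6 = (-(1/5040)v-1/840)(-5040) + (0)
The last nonzero remainder is the constant -5040, so the polynomials are coprime and gcd = 1.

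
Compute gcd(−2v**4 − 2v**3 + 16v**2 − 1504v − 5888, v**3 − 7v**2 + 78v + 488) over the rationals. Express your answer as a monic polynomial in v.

v + 4

Apply the Euclidean algorithm:
  −2v**4 − 2v**3 + 16v**2 − 1504v − 5888 = (−2v − 16)(v**3 − 7v**2 + 78v + 488) + (60v**2 + 720v + 1920)
  v**3 − 7v**2 + 78v + 488 = ((1/60)v − 19/60)(60v**2 + 720v + 1920) + (274v + 1096)
  60v**2 + 720v + 1920 = ((30/137)v + 240/137)(274v + 1096) + (0)
Last nonzero remainder: 274v + 1096. Dividing through by 274 gives the monic gcd v + 4.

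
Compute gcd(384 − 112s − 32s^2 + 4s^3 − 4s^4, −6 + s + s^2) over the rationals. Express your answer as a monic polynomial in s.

−6 + s + s^2

Repeated division with remainder:
  −4s^4 + 4s^3 − 32s^2 − 112s + 384 = (−4s^2 + 8s − 64)(s^2 + s − 6) + (0)
The last nonzero remainder s^2 + s − 6 is already monic.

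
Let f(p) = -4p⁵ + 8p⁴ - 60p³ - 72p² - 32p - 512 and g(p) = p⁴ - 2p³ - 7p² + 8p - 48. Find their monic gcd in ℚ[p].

p² - p + 4

Euclidean algorithm in ℚ[p]:
  -4p⁵ + 8p⁴ - 60p³ - 72p² - 32p - 512 = (-4p)(p⁴ - 2p³ - 7p² + 8p - 48) + (-88p³ - 40p² - 224p - 512)
  p⁴ - 2p³ - 7p² + 8p - 48 = (-(1/88)p + 27/968)(-88p³ - 40p² - 224p - 512) + (-(1020/121)p² + (1020/121)p - 4080/121)
  -88p³ - 40p² - 224p - 512 = ((2662/255)p + 3872/255)(-(1020/121)p² + (1020/121)p - 4080/121) + (0)
Last nonzero remainder: -(1020/121)p² + (1020/121)p - 4080/121. Dividing through by -1020/121 gives the monic gcd p² - p + 4.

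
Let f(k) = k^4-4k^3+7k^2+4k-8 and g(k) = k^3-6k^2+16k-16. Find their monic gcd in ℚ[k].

Repeated division with remainder:
  k^4-4k^3+7k^2+4k-8 = (k+2)(k^3-6k^2+16k-16) + (3k^2-12k+24)
  k^3-6k^2+16k-16 = ((1/3)k-2/3)(3k^2-12k+24) + (0)
Last nonzero remainder: 3k^2-12k+24. Dividing through by 3 gives the monic gcd k^2-4k+8.

k^2-4k+8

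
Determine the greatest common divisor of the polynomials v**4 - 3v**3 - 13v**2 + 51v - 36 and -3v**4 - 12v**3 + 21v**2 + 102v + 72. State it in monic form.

Repeated division with remainder:
  v**4 - 3v**3 - 13v**2 + 51v - 36 = (-1/3)(-3v**4 - 12v**3 + 21v**2 + 102v + 72) + (-7v**3 - 6v**2 + 85v - 12)
  -3v**4 - 12v**3 + 21v**2 + 102v + 72 = ((3/7)v + 66/49)(-7v**3 - 6v**2 + 85v - 12) + (-(360/49)v**2 - (360/49)v + 4320/49)
  -7v**3 - 6v**2 + 85v - 12 = ((343/360)v - 49/360)(-(360/49)v**2 - (360/49)v + 4320/49) + (0)
Last nonzero remainder: -(360/49)v**2 - (360/49)v + 4320/49. Dividing through by -360/49 gives the monic gcd v**2 + v - 12.

v**2 + v - 12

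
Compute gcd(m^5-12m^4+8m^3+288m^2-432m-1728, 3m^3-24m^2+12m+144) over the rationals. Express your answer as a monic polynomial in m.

m^2-4m-12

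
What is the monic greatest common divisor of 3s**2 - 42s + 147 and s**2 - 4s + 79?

1

By polynomial division,
  3s**2 - 42s + 147 = (3)(s**2 - 4s + 79) + (-30s - 90)
  s**2 - 4s + 79 = (-(1/30)s + 7/30)(-30s - 90) + (100)
  -30s - 90 = (-(3/10)s - 9/10)(100) + (0)
The last nonzero remainder is the constant 100, so the polynomials are coprime and gcd = 1.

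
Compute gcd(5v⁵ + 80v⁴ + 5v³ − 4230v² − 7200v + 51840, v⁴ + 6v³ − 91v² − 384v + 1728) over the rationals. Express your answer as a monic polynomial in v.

v³ + 14v² + 21v − 216

Apply the Euclidean algorithm:
  5v⁵ + 80v⁴ + 5v³ − 4230v² − 7200v + 51840 = (5v + 50)(v⁴ + 6v³ − 91v² − 384v + 1728) + (160v³ + 2240v² + 3360v − 34560)
  v⁴ + 6v³ − 91v² − 384v + 1728 = ((1/160)v − 1/20)(160v³ + 2240v² + 3360v − 34560) + (0)
Last nonzero remainder: 160v³ + 2240v² + 3360v − 34560. Dividing through by 160 gives the monic gcd v³ + 14v² + 21v − 216.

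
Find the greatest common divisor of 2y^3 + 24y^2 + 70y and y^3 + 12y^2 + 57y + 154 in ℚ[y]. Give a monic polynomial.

By polynomial division,
  2y^3 + 24y^2 + 70y = (2)(y^3 + 12y^2 + 57y + 154) + (−44y − 308)
  y^3 + 12y^2 + 57y + 154 = (−(1/44)y^2 − (5/44)y − 1/2)(−44y − 308) + (0)
Last nonzero remainder: −44y − 308. Dividing through by −44 gives the monic gcd y + 7.

y + 7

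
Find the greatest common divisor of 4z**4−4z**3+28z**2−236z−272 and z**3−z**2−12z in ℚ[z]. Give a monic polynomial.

z−4

Repeated division with remainder:
  4z**4−4z**3+28z**2−236z−272 = (4z)(z**3−z**2−12z) + (76z**2−236z−272)
  z**3−z**2−12z = ((1/76)z+10/361)(76z**2−236z−272) + (−(680/361)z+2720/361)
  76z**2−236z−272 = (−(6859/170)z−361/10)(−(680/361)z+2720/361) + (0)
Last nonzero remainder: −(680/361)z+2720/361. Dividing through by −680/361 gives the monic gcd z−4.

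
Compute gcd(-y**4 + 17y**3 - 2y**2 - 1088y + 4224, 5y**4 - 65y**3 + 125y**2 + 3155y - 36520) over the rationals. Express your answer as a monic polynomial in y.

Repeated division with remainder:
  -y**4 + 17y**3 - 2y**2 - 1088y + 4224 = (-1/5)(5y**4 - 65y**3 + 125y**2 + 3155y - 36520) + (4y**3 + 23y**2 - 457y - 3080)
  5y**4 - 65y**3 + 125y**2 + 3155y - 36520 = ((5/4)y - 375/16)(4y**3 + 23y**2 - 457y - 3080) + ((19765/16)y**2 - (59295/16)y - 217415/2)
  4y**3 + 23y**2 - 457y - 3080 = ((64/19765)y + 112/3953)((19765/16)y**2 - (59295/16)y - 217415/2) + (0)
Last nonzero remainder: (19765/16)y**2 - (59295/16)y - 217415/2. Dividing through by 19765/16 gives the monic gcd y**2 - 3y - 88.

y**2 - 3y - 88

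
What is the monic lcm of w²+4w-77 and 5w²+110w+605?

w³+15w²-33w-847

Apply the Euclidean algorithm:
  w²+4w-77 = (1/5)(5w²+110w+605) + (-18w-198)
  5w²+110w+605 = (-(5/18)w-55/18)(-18w-198) + (0)
Last nonzero remainder: -18w-198. Dividing through by -18 gives the monic gcd w+11.
Then lcm(f, g) = f·g / gcd(f, g); expanding and making the result monic gives the answer.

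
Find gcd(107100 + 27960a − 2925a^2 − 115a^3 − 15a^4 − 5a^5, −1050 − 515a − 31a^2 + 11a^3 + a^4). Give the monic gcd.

Apply the Euclidean algorithm:
  −5a^5 − 15a^4 − 115a^3 − 2925a^2 + 27960a + 107100 = (−5a + 40)(a^4 + 11a^3 − 31a^2 − 515a − 1050) + (−710a^3 − 4260a^2 + 43310a + 149100)
  a^4 + 11a^3 − 31a^2 − 515a − 1050 = (−(1/710)a − 1/142)(−710a^3 − 4260a^2 + 43310a + 149100) + (0)
Last nonzero remainder: −710a^3 − 4260a^2 + 43310a + 149100. Dividing through by −710 gives the monic gcd a^3 + 6a^2 − 61a − 210.

−210 − 61a + 6a^2 + a^3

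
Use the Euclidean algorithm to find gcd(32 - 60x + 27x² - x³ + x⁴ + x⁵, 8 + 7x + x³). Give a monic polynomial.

Euclidean algorithm in ℚ[x]:
  x⁵ + x⁴ - x³ + 27x² - 60x + 32 = (x² + x - 8)(x³ + 7x + 8) + (12x² - 12x + 96)
  x³ + 7x + 8 = ((1/12)x + 1/12)(12x² - 12x + 96) + (0)
Last nonzero remainder: 12x² - 12x + 96. Dividing through by 12 gives the monic gcd x² - x + 8.

8 - x + x²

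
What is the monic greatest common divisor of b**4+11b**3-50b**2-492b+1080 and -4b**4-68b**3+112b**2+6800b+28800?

b**2+19b+90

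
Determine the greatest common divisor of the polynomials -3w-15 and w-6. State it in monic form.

1

Repeated division with remainder:
  -3w-15 = (-3)(w-6) + (-33)
  w-6 = (-(1/33)w+2/11)(-33) + (0)
The last nonzero remainder is the constant -33, so the polynomials are coprime and gcd = 1.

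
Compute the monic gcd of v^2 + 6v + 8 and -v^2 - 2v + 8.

v + 4

By polynomial division,
  v^2 + 6v + 8 = (-1)(-v^2 - 2v + 8) + (4v + 16)
  -v^2 - 2v + 8 = (-(1/4)v + 1/2)(4v + 16) + (0)
Last nonzero remainder: 4v + 16. Dividing through by 4 gives the monic gcd v + 4.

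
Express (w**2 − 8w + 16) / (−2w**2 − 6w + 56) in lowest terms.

(−w + 4)/(2w + 14)

By polynomial division,
  w**2 − 8w + 16 = (−1/2)(−2w**2 − 6w + 56) + (−11w + 44)
  −2w**2 − 6w + 56 = ((2/11)w + 14/11)(−11w + 44) + (0)
Last nonzero remainder: −11w + 44. Dividing through by −11 gives the monic gcd w − 4.
Cancel w − 4 from numerator and denominator to get the reduced form.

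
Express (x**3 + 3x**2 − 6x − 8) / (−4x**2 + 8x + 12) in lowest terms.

(−x**2 − 2x + 8)/(4x − 12)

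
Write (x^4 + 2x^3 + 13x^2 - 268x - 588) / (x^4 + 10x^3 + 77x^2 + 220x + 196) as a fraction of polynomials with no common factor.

Apply the Euclidean algorithm:
  x^4 + 2x^3 + 13x^2 - 268x - 588 = (x^4 + 10x^3 + 77x^2 + 220x + 196) + (-8x^3 - 64x^2 - 488x - 784)
  x^4 + 10x^3 + 77x^2 + 220x + 196 = (-(1/8)x - 1/4)(-8x^3 - 64x^2 - 488x - 784) + (0)
Last nonzero remainder: -8x^3 - 64x^2 - 488x - 784. Dividing through by -8 gives the monic gcd x^3 + 8x^2 + 61x + 98.
Cancel x^3 + 8x^2 + 61x + 98 from numerator and denominator to get the reduced form.

(x - 6)/(x + 2)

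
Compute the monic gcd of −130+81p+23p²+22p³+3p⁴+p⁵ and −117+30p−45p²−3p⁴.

13+p+p²

Apply the Euclidean algorithm:
  p⁵+3p⁴+22p³+23p²+81p−130 = (−(1/3)p−1)(−3p⁴−45p²+30p−117) + (7p³−12p²+72p−247)
  −3p⁴−45p²+30p−117 = (−(3/7)p−36/49)(7p³−12p²+72p−247) + (−(1125/49)p²−(1125/49)p−14625/49)
  7p³−12p²+72p−247 = (−(343/1125)p+931/1125)(−(1125/49)p²−(1125/49)p−14625/49) + (0)
Last nonzero remainder: −(1125/49)p²−(1125/49)p−14625/49. Dividing through by −1125/49 gives the monic gcd p²+p+13.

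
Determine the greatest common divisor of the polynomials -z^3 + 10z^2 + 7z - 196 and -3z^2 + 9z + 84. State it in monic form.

z^2 - 3z - 28

Apply the Euclidean algorithm:
  -z^3 + 10z^2 + 7z - 196 = ((1/3)z - 7/3)(-3z^2 + 9z + 84) + (0)
Last nonzero remainder: -3z^2 + 9z + 84. Dividing through by -3 gives the monic gcd z^2 - 3z - 28.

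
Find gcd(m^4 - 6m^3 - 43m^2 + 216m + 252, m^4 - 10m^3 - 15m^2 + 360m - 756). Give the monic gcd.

m^3 - 7m^2 - 36m + 252

By polynomial division,
  m^4 - 6m^3 - 43m^2 + 216m + 252 = (m^4 - 10m^3 - 15m^2 + 360m - 756) + (4m^3 - 28m^2 - 144m + 1008)
  m^4 - 10m^3 - 15m^2 + 360m - 756 = ((1/4)m - 3/4)(4m^3 - 28m^2 - 144m + 1008) + (0)
Last nonzero remainder: 4m^3 - 28m^2 - 144m + 1008. Dividing through by 4 gives the monic gcd m^3 - 7m^2 - 36m + 252.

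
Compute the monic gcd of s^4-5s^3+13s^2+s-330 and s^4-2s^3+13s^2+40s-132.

s^3+13s+66

Repeated division with remainder:
  s^4-5s^3+13s^2+s-330 = (s^4-2s^3+13s^2+40s-132) + (-3s^3-39s-198)
  s^4-2s^3+13s^2+40s-132 = (-(1/3)s+2/3)(-3s^3-39s-198) + (0)
Last nonzero remainder: -3s^3-39s-198. Dividing through by -3 gives the monic gcd s^3+13s+66.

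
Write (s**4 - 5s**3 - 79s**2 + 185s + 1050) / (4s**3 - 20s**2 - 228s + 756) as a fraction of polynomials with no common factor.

(s**3 - 12s**2 + 5s + 150)/(4s**2 - 48s + 108)

Euclidean algorithm in ℚ[s]:
  s**4 - 5s**3 - 79s**2 + 185s + 1050 = ((1/4)s)(4s**3 - 20s**2 - 228s + 756) + (-22s**2 - 4s + 1050)
  4s**3 - 20s**2 - 228s + 756 = (-(2/11)s + 114/121)(-22s**2 - 4s + 1050) + (-(4032/121)s - 28224/121)
  -22s**2 - 4s + 1050 = ((1331/2016)s - 3025/672)(-(4032/121)s - 28224/121) + (0)
Last nonzero remainder: -(4032/121)s - 28224/121. Dividing through by -4032/121 gives the monic gcd s + 7.
Cancel s + 7 from numerator and denominator to get the reduced form.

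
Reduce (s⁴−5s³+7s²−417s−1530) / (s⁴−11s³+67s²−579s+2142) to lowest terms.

By polynomial division,
  s⁴−5s³+7s²−417s−1530 = (s⁴−11s³+67s²−579s+2142) + (6s³−60s²+162s−3672)
  s⁴−11s³+67s²−579s+2142 = ((1/6)s−1/6)(6s³−60s²+162s−3672) + (30s²+60s+1530)
  6s³−60s²+162s−3672 = ((1/5)s−12/5)(30s²+60s+1530) + (0)
Last nonzero remainder: 30s²+60s+1530. Dividing through by 30 gives the monic gcd s²+2s+51.
Cancel s²+2s+51 from numerator and denominator to get the reduced form.

(s²−7s−30)/(s²−13s+42)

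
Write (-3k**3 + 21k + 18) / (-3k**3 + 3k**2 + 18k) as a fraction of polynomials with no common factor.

(k + 1)/(k)

Apply the Euclidean algorithm:
  -3k**3 + 21k + 18 = (-3k**3 + 3k**2 + 18k) + (-3k**2 + 3k + 18)
  -3k**3 + 3k**2 + 18k = (k)(-3k**2 + 3k + 18) + (0)
Last nonzero remainder: -3k**2 + 3k + 18. Dividing through by -3 gives the monic gcd k**2 - k - 6.
Cancel k**2 - k - 6 from numerator and denominator to get the reduced form.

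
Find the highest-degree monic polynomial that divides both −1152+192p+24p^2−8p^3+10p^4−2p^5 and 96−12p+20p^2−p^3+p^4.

12+p^2

By polynomial division,
  −2p^5+10p^4−8p^3+24p^2+192p−1152 = (−2p+8)(p^4−p^3+20p^2−12p+96) + (40p^3−160p^2+480p−1920)
  p^4−p^3+20p^2−12p+96 = ((1/40)p+3/40)(40p^3−160p^2+480p−1920) + (20p^2+240)
  40p^3−160p^2+480p−1920 = (2p−8)(20p^2+240) + (0)
Last nonzero remainder: 20p^2+240. Dividing through by 20 gives the monic gcd p^2+12.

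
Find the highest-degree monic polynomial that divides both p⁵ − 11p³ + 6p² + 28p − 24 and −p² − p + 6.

Repeated division with remainder:
  p⁵ − 11p³ + 6p² + 28p − 24 = (−p³ + p² + 4p − 4)(−p² − p + 6) + (0)
Last nonzero remainder: −p² − p + 6. Dividing through by −1 gives the monic gcd p² + p − 6.

p² + p − 6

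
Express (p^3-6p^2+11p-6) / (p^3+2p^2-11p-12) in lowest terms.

(p^2-3p+2)/(p^2+5p+4)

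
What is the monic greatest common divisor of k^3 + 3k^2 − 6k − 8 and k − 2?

k − 2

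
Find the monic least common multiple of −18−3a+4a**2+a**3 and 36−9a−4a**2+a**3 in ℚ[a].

−216+90a+51a**2−19a**3−3a**4+a**5

By polynomial division,
  a**3+4a**2−3a−18 = (a**3−4a**2−9a+36) + (8a**2+6a−54)
  a**3−4a**2−9a+36 = ((1/8)a−19/32)(8a**2+6a−54) + ((21/16)a+63/16)
  8a**2+6a−54 = ((128/21)a−96/7)((21/16)a+63/16) + (0)
Last nonzero remainder: (21/16)a+63/16. Dividing through by 21/16 gives the monic gcd a+3.
Then lcm(f, g) = f·g / gcd(f, g); expanding and making the result monic gives the answer.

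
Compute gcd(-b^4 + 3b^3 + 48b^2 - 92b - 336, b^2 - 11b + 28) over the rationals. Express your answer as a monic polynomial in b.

b^2 - 11b + 28

Euclidean algorithm in ℚ[b]:
  -b^4 + 3b^3 + 48b^2 - 92b - 336 = (-b^2 - 8b - 12)(b^2 - 11b + 28) + (0)
The last nonzero remainder b^2 - 11b + 28 is already monic.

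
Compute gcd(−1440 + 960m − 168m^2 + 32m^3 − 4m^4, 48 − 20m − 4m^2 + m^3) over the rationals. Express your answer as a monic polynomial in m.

By polynomial division,
  −4m^4 + 32m^3 − 168m^2 + 960m − 1440 = (−4m + 16)(m^3 − 4m^2 − 20m + 48) + (−184m^2 + 1472m − 2208)
  m^3 − 4m^2 − 20m + 48 = (−(1/184)m − 1/46)(−184m^2 + 1472m − 2208) + (0)
Last nonzero remainder: −184m^2 + 1472m − 2208. Dividing through by −184 gives the monic gcd m^2 − 8m + 12.

12 − 8m + m^2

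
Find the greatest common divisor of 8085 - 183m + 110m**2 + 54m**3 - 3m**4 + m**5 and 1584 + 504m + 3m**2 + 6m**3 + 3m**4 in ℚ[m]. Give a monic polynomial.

33 - 6m + m**2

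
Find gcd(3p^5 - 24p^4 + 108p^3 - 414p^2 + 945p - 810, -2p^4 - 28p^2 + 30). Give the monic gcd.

Euclidean algorithm in ℚ[p]:
  3p^5 - 24p^4 + 108p^3 - 414p^2 + 945p - 810 = (-(3/2)p + 12)(-2p^4 - 28p^2 + 30) + (66p^3 - 78p^2 + 990p - 1170)
  -2p^4 - 28p^2 + 30 = (-(1/33)p - 13/363)(66p^3 - 78p^2 + 990p - 1170) + (-(96/121)p^2 - 1440/121)
  66p^3 - 78p^2 + 990p - 1170 = (-(1331/16)p + 1573/16)(-(96/121)p^2 - 1440/121) + (0)
Last nonzero remainder: -(96/121)p^2 - 1440/121. Dividing through by -96/121 gives the monic gcd p^2 + 15.

p^2 + 15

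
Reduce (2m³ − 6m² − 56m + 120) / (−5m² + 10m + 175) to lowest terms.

By polynomial division,
  2m³ − 6m² − 56m + 120 = (−(2/5)m + 2/5)(−5m² + 10m + 175) + (10m + 50)
  −5m² + 10m + 175 = (−(1/2)m + 7/2)(10m + 50) + (0)
Last nonzero remainder: 10m + 50. Dividing through by 10 gives the monic gcd m + 5.
Cancel m + 5 from numerator and denominator to get the reduced form.

(−2m² + 16m − 24)/(5m − 35)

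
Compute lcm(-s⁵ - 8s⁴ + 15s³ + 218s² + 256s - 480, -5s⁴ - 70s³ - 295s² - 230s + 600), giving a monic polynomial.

By polynomial division,
  -s⁵ - 8s⁴ + 15s³ + 218s² + 256s - 480 = ((1/5)s - 6/5)(-5s⁴ - 70s³ - 295s² - 230s + 600) + (-10s³ - 90s² - 140s + 240)
  -5s⁴ - 70s³ - 295s² - 230s + 600 = ((1/2)s + 5/2)(-10s³ - 90s² - 140s + 240) + (0)
Last nonzero remainder: -10s³ - 90s² - 140s + 240. Dividing through by -10 gives the monic gcd s³ + 9s² + 14s - 24.
Then lcm(f, g) = f·g / gcd(f, g); expanding and making the result monic gives the answer.

s⁶ + 13s⁵ + 25s⁴ - 293s³ - 1346s² - 800s + 2400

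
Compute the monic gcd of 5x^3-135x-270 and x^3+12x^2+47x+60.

By polynomial division,
  5x^3-135x-270 = (5)(x^3+12x^2+47x+60) + (-60x^2-370x-570)
  x^3+12x^2+47x+60 = (-(1/60)x-7/72)(-60x^2-370x-570) + ((55/36)x+55/12)
  -60x^2-370x-570 = (-(432/11)x-1368/11)((55/36)x+55/12) + (0)
Last nonzero remainder: (55/36)x+55/12. Dividing through by 55/36 gives the monic gcd x+3.

x+3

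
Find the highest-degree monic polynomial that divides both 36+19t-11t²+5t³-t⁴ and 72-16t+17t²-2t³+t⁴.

9-2t+t²

Apply the Euclidean algorithm:
  -t⁴+5t³-11t²+19t+36 = (-1)(t⁴-2t³+17t²-16t+72) + (3t³+6t²+3t+108)
  t⁴-2t³+17t²-16t+72 = ((1/3)t-4/3)(3t³+6t²+3t+108) + (24t²-48t+216)
  3t³+6t²+3t+108 = ((1/8)t+1/2)(24t²-48t+216) + (0)
Last nonzero remainder: 24t²-48t+216. Dividing through by 24 gives the monic gcd t²-2t+9.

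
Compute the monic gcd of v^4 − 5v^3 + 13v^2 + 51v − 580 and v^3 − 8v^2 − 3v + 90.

By polynomial division,
  v^4 − 5v^3 + 13v^2 + 51v − 580 = (v + 3)(v^3 − 8v^2 − 3v + 90) + (40v^2 − 30v − 850)
  v^3 − 8v^2 − 3v + 90 = ((1/40)v − 29/160)(40v^2 − 30v − 850) + ((205/16)v − 1025/16)
  40v^2 − 30v − 850 = ((128/41)v + 544/41)((205/16)v − 1025/16) + (0)
Last nonzero remainder: (205/16)v − 1025/16. Dividing through by 205/16 gives the monic gcd v − 5.

v − 5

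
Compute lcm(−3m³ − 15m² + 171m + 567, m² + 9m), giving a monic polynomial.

Repeated division with remainder:
  −3m³ − 15m² + 171m + 567 = (−3m + 12)(m² + 9m) + (63m + 567)
  m² + 9m = ((1/63)m)(63m + 567) + (0)
Last nonzero remainder: 63m + 567. Dividing through by 63 gives the monic gcd m + 9.
Then lcm(f, g) = f·g / gcd(f, g); expanding and making the result monic gives the answer.

m⁴ + 5m³ − 57m² − 189m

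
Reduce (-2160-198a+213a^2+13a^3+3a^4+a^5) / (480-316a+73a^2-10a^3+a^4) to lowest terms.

Euclidean algorithm in ℚ[a]:
  a^5+3a^4+13a^3+213a^2-198a-2160 = (a+13)(a^4-10a^3+73a^2-316a+480) + (70a^3-420a^2+3430a-8400)
  a^4-10a^3+73a^2-316a+480 = ((1/70)a-2/35)(70a^3-420a^2+3430a-8400) + (0)
Last nonzero remainder: 70a^3-420a^2+3430a-8400. Dividing through by 70 gives the monic gcd a^3-6a^2+49a-120.
Cancel a^3-6a^2+49a-120 from numerator and denominator to get the reduced form.

(18+9a+a^2)/(-4+a)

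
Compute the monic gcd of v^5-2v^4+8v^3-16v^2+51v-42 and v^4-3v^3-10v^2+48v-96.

Apply the Euclidean algorithm:
  v^5-2v^4+8v^3-16v^2+51v-42 = (v+1)(v^4-3v^3-10v^2+48v-96) + (21v^3-54v^2+99v+54)
  v^4-3v^3-10v^2+48v-96 = ((1/21)v-1/49)(21v^3-54v^2+99v+54) + (-(775/49)v^2+(2325/49)v-4650/49)
  21v^3-54v^2+99v+54 = (-(1029/775)v-441/775)(-(775/49)v^2+(2325/49)v-4650/49) + (0)
Last nonzero remainder: -(775/49)v^2+(2325/49)v-4650/49. Dividing through by -775/49 gives the monic gcd v^2-3v+6.

v^2-3v+6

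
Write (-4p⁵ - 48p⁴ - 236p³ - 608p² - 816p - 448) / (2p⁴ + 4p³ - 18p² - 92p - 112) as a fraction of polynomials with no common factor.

(-2p² - 12p - 16)/(p - 4)

Repeated division with remainder:
  -4p⁵ - 48p⁴ - 236p³ - 608p² - 816p - 448 = (-2p - 20)(2p⁴ + 4p³ - 18p² - 92p - 112) + (-192p³ - 1152p² - 2880p - 2688)
  2p⁴ + 4p³ - 18p² - 92p - 112 = (-(1/96)p + 1/24)(-192p³ - 1152p² - 2880p - 2688) + (0)
Last nonzero remainder: -192p³ - 1152p² - 2880p - 2688. Dividing through by -192 gives the monic gcd p³ + 6p² + 15p + 14.
Cancel p³ + 6p² + 15p + 14 from numerator and denominator to get the reduced form.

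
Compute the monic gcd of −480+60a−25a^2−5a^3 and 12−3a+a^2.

Repeated division with remainder:
  −5a^3−25a^2+60a−480 = (−5a−40)(a^2−3a+12) + (0)
The last nonzero remainder a^2−3a+12 is already monic.

12−3a+a^2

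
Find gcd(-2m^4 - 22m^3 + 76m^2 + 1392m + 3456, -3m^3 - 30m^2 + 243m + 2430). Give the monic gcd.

m + 9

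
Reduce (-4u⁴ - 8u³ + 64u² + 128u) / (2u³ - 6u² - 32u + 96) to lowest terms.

Apply the Euclidean algorithm:
  -4u⁴ - 8u³ + 64u² + 128u = (-2u - 10)(2u³ - 6u² - 32u + 96) + (-60u² + 960)
  2u³ - 6u² - 32u + 96 = (-(1/30)u + 1/10)(-60u² + 960) + (0)
Last nonzero remainder: -60u² + 960. Dividing through by -60 gives the monic gcd u² - 16.
Cancel u² - 16 from numerator and denominator to get the reduced form.

(-2u² - 4u)/(u - 3)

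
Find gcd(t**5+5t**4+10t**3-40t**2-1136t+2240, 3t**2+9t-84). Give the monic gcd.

t**2+3t-28

By polynomial division,
  t**5+5t**4+10t**3-40t**2-1136t+2240 = ((1/3)t**3+(2/3)t**2+(32/3)t-80/3)(3t**2+9t-84) + (0)
Last nonzero remainder: 3t**2+9t-84. Dividing through by 3 gives the monic gcd t**2+3t-28.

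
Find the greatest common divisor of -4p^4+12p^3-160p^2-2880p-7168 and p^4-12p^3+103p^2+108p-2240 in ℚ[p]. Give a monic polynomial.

Euclidean algorithm in ℚ[p]:
  -4p^4+12p^3-160p^2-2880p-7168 = (-4)(p^4-12p^3+103p^2+108p-2240) + (-36p^3+252p^2-2448p-16128)
  p^4-12p^3+103p^2+108p-2240 = (-(1/36)p+5/36)(-36p^3+252p^2-2448p-16128) + (0)
Last nonzero remainder: -36p^3+252p^2-2448p-16128. Dividing through by -36 gives the monic gcd p^3-7p^2+68p+448.

p^3-7p^2+68p+448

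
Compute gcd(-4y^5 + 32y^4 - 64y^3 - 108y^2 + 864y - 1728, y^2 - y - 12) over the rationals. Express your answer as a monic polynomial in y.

Euclidean algorithm in ℚ[y]:
  -4y^5 + 32y^4 - 64y^3 - 108y^2 + 864y - 1728 = (-4y^3 + 28y^2 - 84y + 144)(y^2 - y - 12) + (0)
The last nonzero remainder y^2 - y - 12 is already monic.

y^2 - y - 12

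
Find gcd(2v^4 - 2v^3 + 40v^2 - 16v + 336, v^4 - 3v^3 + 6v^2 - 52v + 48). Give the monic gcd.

Repeated division with remainder:
  2v^4 - 2v^3 + 40v^2 - 16v + 336 = (2)(v^4 - 3v^3 + 6v^2 - 52v + 48) + (4v^3 + 28v^2 + 88v + 240)
  v^4 - 3v^3 + 6v^2 - 52v + 48 = ((1/4)v - 5/2)(4v^3 + 28v^2 + 88v + 240) + (54v^2 + 108v + 648)
  4v^3 + 28v^2 + 88v + 240 = ((2/27)v + 10/27)(54v^2 + 108v + 648) + (0)
Last nonzero remainder: 54v^2 + 108v + 648. Dividing through by 54 gives the monic gcd v^2 + 2v + 12.

v^2 + 2v + 12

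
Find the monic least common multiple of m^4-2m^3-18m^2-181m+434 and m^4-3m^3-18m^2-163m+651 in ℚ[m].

m^5-5m^4-12m^3-127m^2+977m-1302

By polynomial division,
  m^4-2m^3-18m^2-181m+434 = (m^4-3m^3-18m^2-163m+651) + (m^3-18m-217)
  m^4-3m^3-18m^2-163m+651 = (m-3)(m^3-18m-217) + (0)
The last nonzero remainder m^3-18m-217 is already monic.
Then lcm(f, g) = f·g / gcd(f, g); expanding and making the result monic gives the answer.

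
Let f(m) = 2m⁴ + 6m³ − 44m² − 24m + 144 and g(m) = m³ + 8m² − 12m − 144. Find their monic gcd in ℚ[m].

Repeated division with remainder:
  2m⁴ + 6m³ − 44m² − 24m + 144 = (2m − 10)(m³ + 8m² − 12m − 144) + (60m² + 144m − 1296)
  m³ + 8m² − 12m − 144 = ((1/60)m + 7/75)(60m² + 144m − 1296) + (−(96/25)m − 576/25)
  60m² + 144m − 1296 = (−(125/8)m + 225/4)(−(96/25)m − 576/25) + (0)
Last nonzero remainder: −(96/25)m − 576/25. Dividing through by −96/25 gives the monic gcd m + 6.

m + 6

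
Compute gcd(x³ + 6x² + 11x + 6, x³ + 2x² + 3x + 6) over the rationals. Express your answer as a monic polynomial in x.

x + 2

Apply the Euclidean algorithm:
  x³ + 6x² + 11x + 6 = (x³ + 2x² + 3x + 6) + (4x² + 8x)
  x³ + 2x² + 3x + 6 = ((1/4)x)(4x² + 8x) + (3x + 6)
  4x² + 8x = ((4/3)x)(3x + 6) + (0)
Last nonzero remainder: 3x + 6. Dividing through by 3 gives the monic gcd x + 2.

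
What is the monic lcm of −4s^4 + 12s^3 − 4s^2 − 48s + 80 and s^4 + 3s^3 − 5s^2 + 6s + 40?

Repeated division with remainder:
  −4s^4 + 12s^3 − 4s^2 − 48s + 80 = (−4)(s^4 + 3s^3 − 5s^2 + 6s + 40) + (24s^3 − 24s^2 − 24s + 240)
  s^4 + 3s^3 − 5s^2 + 6s + 40 = ((1/24)s + 1/6)(24s^3 − 24s^2 − 24s + 240) + (0)
Last nonzero remainder: 24s^3 − 24s^2 − 24s + 240. Dividing through by 24 gives the monic gcd s^3 − s^2 − s + 10.
Then lcm(f, g) = f·g / gcd(f, g); expanding and making the result monic gives the answer.

s^5 + s^4 − 11s^3 + 16s^2 + 28s − 80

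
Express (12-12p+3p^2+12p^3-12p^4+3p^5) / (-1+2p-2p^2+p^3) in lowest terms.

(12-9p^2+3p^3)/(-1+p)

Apply the Euclidean algorithm:
  3p^5-12p^4+12p^3+3p^2-12p+12 = (3p^2-6p-6)(p^3-2p^2+2p-1) + (6p^2-6p+6)
  p^3-2p^2+2p-1 = ((1/6)p-1/6)(6p^2-6p+6) + (0)
Last nonzero remainder: 6p^2-6p+6. Dividing through by 6 gives the monic gcd p^2-p+1.
Cancel p^2-p+1 from numerator and denominator to get the reduced form.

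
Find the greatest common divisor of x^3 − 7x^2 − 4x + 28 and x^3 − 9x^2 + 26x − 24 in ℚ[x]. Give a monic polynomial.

Euclidean algorithm in ℚ[x]:
  x^3 − 7x^2 − 4x + 28 = (x^3 − 9x^2 + 26x − 24) + (2x^2 − 30x + 52)
  x^3 − 9x^2 + 26x − 24 = ((1/2)x + 3)(2x^2 − 30x + 52) + (90x − 180)
  2x^2 − 30x + 52 = ((1/45)x − 13/45)(90x − 180) + (0)
Last nonzero remainder: 90x − 180. Dividing through by 90 gives the monic gcd x − 2.

x − 2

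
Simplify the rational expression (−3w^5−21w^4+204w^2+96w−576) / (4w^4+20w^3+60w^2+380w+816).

Euclidean algorithm in ℚ[w]:
  −3w^5−21w^4+204w^2+96w−576 = (−(3/4)w−3/2)(4w^4+20w^3+60w^2+380w+816) + (75w^3+579w^2+1278w+648)
  4w^4+20w^3+60w^2+380w+816 = ((4/75)w−272/1875)(75w^3+579w^2+1278w+648) + ((47396/625)w^2+(331772/625)w+568752/625)
  75w^3+579w^2+1278w+648 = ((46875/47396)w+16875/23698)((47396/625)w^2+(331772/625)w+568752/625) + (0)
Last nonzero remainder: (47396/625)w^2+(331772/625)w+568752/625. Dividing through by 47396/625 gives the monic gcd w^2+7w+12.
Cancel w^2+7w+12 from numerator and denominator to get the reduced form.

(−3w^3+36w−48)/(4w^2−8w+68)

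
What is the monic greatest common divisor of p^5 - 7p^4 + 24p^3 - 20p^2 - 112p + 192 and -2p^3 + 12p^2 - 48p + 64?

By polynomial division,
  p^5 - 7p^4 + 24p^3 - 20p^2 - 112p + 192 = (-(1/2)p^2 + (1/2)p + 3)(-2p^3 + 12p^2 - 48p + 64) + (0)
Last nonzero remainder: -2p^3 + 12p^2 - 48p + 64. Dividing through by -2 gives the monic gcd p^3 - 6p^2 + 24p - 32.

p^3 - 6p^2 + 24p - 32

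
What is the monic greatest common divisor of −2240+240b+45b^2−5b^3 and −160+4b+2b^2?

−8+b

Apply the Euclidean algorithm:
  −5b^3+45b^2+240b−2240 = (−(5/2)b+55/2)(2b^2+4b−160) + (−270b+2160)
  2b^2+4b−160 = (−(1/135)b−2/27)(−270b+2160) + (0)
Last nonzero remainder: −270b+2160. Dividing through by −270 gives the monic gcd b−8.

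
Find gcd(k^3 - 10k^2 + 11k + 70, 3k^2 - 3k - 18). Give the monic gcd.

k + 2

Apply the Euclidean algorithm:
  k^3 - 10k^2 + 11k + 70 = ((1/3)k - 3)(3k^2 - 3k - 18) + (8k + 16)
  3k^2 - 3k - 18 = ((3/8)k - 9/8)(8k + 16) + (0)
Last nonzero remainder: 8k + 16. Dividing through by 8 gives the monic gcd k + 2.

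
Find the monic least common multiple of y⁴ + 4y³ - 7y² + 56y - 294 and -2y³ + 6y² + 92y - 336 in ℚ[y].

By polynomial division,
  y⁴ + 4y³ - 7y² + 56y - 294 = (-(1/2)y - 7/2)(-2y³ + 6y² + 92y - 336) + (60y² + 210y - 1470)
  -2y³ + 6y² + 92y - 336 = (-(1/30)y + 13/60)(60y² + 210y - 1470) + (-(5/2)y - 35/2)
  60y² + 210y - 1470 = (-24y + 84)(-(5/2)y - 35/2) + (0)
Last nonzero remainder: -(5/2)y - 35/2. Dividing through by -5/2 gives the monic gcd y + 7.
Then lcm(f, g) = f·g / gcd(f, g); expanding and making the result monic gives the answer.

y⁶ - 6y⁵ - 23y⁴ + 222y³ - 1022y² + 4284y - 7056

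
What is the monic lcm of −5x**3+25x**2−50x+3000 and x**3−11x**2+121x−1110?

Euclidean algorithm in ℚ[x]:
  −5x**3+25x**2−50x+3000 = (−5)(x**3−11x**2+121x−1110) + (−30x**2+555x−2550)
  x**3−11x**2+121x−1110 = (−(1/30)x−1/4)(−30x**2+555x−2550) + ((699/4)x−3495/2)
  −30x**2+555x−2550 = (−(40/233)x+340/233)((699/4)x−3495/2) + (0)
Last nonzero remainder: (699/4)x−3495/2. Dividing through by 699/4 gives the monic gcd x−10.
Then lcm(f, g) = f·g / gcd(f, g); expanding and making the result monic gives the answer.

x**5−6x**4+126x**3−1165x**2+1710x−66600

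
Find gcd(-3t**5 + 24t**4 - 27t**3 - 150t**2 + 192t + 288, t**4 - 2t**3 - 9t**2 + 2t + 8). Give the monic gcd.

t**3 - t**2 - 10t - 8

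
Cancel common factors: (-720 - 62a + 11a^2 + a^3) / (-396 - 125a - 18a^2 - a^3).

(80 - 2a - a^2)/(44 + 9a + a^2)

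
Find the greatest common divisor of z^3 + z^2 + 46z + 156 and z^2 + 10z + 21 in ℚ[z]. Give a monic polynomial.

Repeated division with remainder:
  z^3 + z^2 + 46z + 156 = (z − 9)(z^2 + 10z + 21) + (115z + 345)
  z^2 + 10z + 21 = ((1/115)z + 7/115)(115z + 345) + (0)
Last nonzero remainder: 115z + 345. Dividing through by 115 gives the monic gcd z + 3.

z + 3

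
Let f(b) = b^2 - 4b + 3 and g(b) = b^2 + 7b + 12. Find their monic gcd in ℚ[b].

1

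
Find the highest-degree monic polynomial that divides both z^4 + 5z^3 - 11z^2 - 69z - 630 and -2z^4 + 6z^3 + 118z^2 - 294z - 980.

z^2 + 2z - 35

By polynomial division,
  z^4 + 5z^3 - 11z^2 - 69z - 630 = (-1/2)(-2z^4 + 6z^3 + 118z^2 - 294z - 980) + (8z^3 + 48z^2 - 216z - 1120)
  -2z^4 + 6z^3 + 118z^2 - 294z - 980 = (-(1/4)z + 9/4)(8z^3 + 48z^2 - 216z - 1120) + (-44z^2 - 88z + 1540)
  8z^3 + 48z^2 - 216z - 1120 = (-(2/11)z - 8/11)(-44z^2 - 88z + 1540) + (0)
Last nonzero remainder: -44z^2 - 88z + 1540. Dividing through by -44 gives the monic gcd z^2 + 2z - 35.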